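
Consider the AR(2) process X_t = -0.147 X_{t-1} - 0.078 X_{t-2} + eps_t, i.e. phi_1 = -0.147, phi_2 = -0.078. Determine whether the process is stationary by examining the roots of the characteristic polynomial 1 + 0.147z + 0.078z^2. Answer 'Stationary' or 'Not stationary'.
\text{Stationary}

The AR(p) characteristic polynomial is P(z) = 1 + 0.147z + 0.078z^2.
Stationarity requires all roots to lie outside the unit circle, i.e. |z| > 1 for every root.
Set 1 + (0.147) z + (0.078) z^2 = 0, i.e. a z^2 + b z + c = 0 with a = 0.078, b = 0.147, c = 1.
Discriminant D = b^2 - 4ac = (0.147)^2 - 4*(0.078)*1 = 0.021609 - (0.312) = -0.290391.
D < 0, so the roots are the complex-conjugate pair z = (-b +/- i sqrt(-D)) / (2a) = -0.9423 +/- 3.4544i.
For a conjugate pair |z|^2 = z * conj(z) = (product of roots) = c/a = 1/(0.078) = 12.820513, so |z| = sqrt(12.820513) = 3.5806 for both roots.
Moduli of all roots: 3.5806, 3.5806.
All moduli strictly greater than 1? Yes.
Verdict: Stationary.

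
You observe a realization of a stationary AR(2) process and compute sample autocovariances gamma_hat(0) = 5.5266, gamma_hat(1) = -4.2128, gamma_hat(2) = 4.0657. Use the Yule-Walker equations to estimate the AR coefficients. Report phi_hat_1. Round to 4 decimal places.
\hat\phi_{1} = -0.4810

The Yule-Walker equations for an AR(p) process read, in matrix form,
  Gamma_p phi = r_p,   with   (Gamma_p)_{ij} = gamma(|i - j|),
                       (r_p)_i = gamma(i),   i,j = 1..p.
Substitute the sample gammas (Toeplitz matrix and right-hand side of size 2):
  Gamma_p = [[5.5266, -4.2128], [-4.2128, 5.5266]]
  r_p     = [-4.2128, 4.0657]
Written out:
  5.5266 phi_1 - 4.2128 phi_2 = -4.2128
  -4.2128 phi_1 + 5.5266 phi_2 = 4.0657
Solve by Cramer's rule:
  det = gamma(0)^2 - gamma(1)^2 = (5.5266)^2 - (-4.2128)^2 = 30.54330756 - 17.74768384 = 12.79562372
  phi_hat_1 = [gamma(1) gamma(0) - gamma(1) gamma(2)] / det = [(-4.2128)(5.5266) - (-4.2128)(4.0657)] / 12.79562372 = -6.15447952 / 12.79562372 = -0.481
  phi_hat_2 = [gamma(0) gamma(2) - gamma(1)^2] / det = [(5.5266)(4.0657) - (-4.2128)^2] / 12.79562372 = 4.72181378 / 12.79562372 = 0.369
So phi_hat = [-0.4810, 0.3690].
Therefore phi_hat_1 = -0.4810.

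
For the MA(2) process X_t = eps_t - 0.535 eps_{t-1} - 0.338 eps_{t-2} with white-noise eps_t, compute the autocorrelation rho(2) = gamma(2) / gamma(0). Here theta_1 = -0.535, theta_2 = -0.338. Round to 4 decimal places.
\rho(2) = -0.2413

For an MA(q) process with theta_0 = 1, the autocovariance is
  gamma(k) = sigma^2 * sum_{i=0..q-k} theta_i * theta_{i+k},
and rho(k) = gamma(k) / gamma(0). Sigma^2 cancels.
  numerator   = (1)*(-0.338) = -0.338.
  denominator = (1)^2 + (-0.535)^2 + (-0.338)^2 = 1.400469.
  rho(2) = -0.338 / 1.400469 = -0.2413.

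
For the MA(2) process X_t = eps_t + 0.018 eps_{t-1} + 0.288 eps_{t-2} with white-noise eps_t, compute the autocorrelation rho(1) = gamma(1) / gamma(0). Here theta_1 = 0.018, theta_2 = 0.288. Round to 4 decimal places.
\rho(1) = 0.0214

For an MA(q) process with theta_0 = 1, the autocovariance is
  gamma(k) = sigma^2 * sum_{i=0..q-k} theta_i * theta_{i+k},
and rho(k) = gamma(k) / gamma(0). Sigma^2 cancels.
  numerator   = (1)*(0.018) + (0.018)*(0.288) = 0.023184.
  denominator = (1)^2 + (0.018)^2 + (0.288)^2 = 1.083268.
  rho(1) = 0.023184 / 1.083268 = 0.0214.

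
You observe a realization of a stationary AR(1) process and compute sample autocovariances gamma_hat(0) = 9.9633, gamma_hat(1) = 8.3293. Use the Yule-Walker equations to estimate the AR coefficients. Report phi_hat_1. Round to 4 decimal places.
\hat\phi_{1} = 0.8360

The Yule-Walker equations for an AR(p) process read, in matrix form,
  Gamma_p phi = r_p,   with   (Gamma_p)_{ij} = gamma(|i - j|),
                       (r_p)_i = gamma(i),   i,j = 1..p.
Substitute the sample gammas (Toeplitz matrix and right-hand side of size 1):
  Gamma_p = [[9.9633]]
  r_p     = [8.3293]
With p = 1 this is the single equation gamma(0) phi_1 = gamma(1):
  phi_hat_1 = gamma(1) / gamma(0) = 8.3293 / 9.9633 = 0.8360.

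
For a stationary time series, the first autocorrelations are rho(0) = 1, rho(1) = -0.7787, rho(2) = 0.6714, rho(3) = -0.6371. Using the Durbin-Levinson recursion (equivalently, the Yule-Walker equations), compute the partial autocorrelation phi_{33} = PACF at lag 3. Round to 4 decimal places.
\phi_{33} = -0.1881

The PACF at lag k is phi_{kk}, the last component of the solution
to the Yule-Walker system G_k phi = r_k where
  (G_k)_{ij} = rho(|i - j|), (r_k)_i = rho(i), i,j = 1..k.
Equivalently, Durbin-Levinson gives phi_{kk} iteratively:
  phi_{11} = rho(1)
  phi_{kk} = [rho(k) - sum_{j=1..k-1} phi_{k-1,j} rho(k-j)]
            / [1 - sum_{j=1..k-1} phi_{k-1,j} rho(j)],
  phi_{k,j} = phi_{k-1,j} - phi_{kk} phi_{k-1,k-j},  j = 1..k-1.
Step k = 1:
  phi_11 = rho(1) = -0.7787.
Step k = 2:
  phi_22 = [rho(2) - phi_11 rho(1)] / [1 - phi_11 rho(1)] = [0.6714 - (-0.7787)(-0.7787)] / [1 - (-0.7787)(-0.7787)]
         = 0.06502631 / 0.39362631 = 0.165198.
  Update: phi_21 = phi_11 - phi_22 phi_11 = -0.7787 - (0.165198)(-0.7787) = -0.65006.
Step k = 3:
  phi_33 = [rho(3) - phi_21 rho(2) - phi_22 rho(1)] / [1 - phi_21 rho(1) - phi_22 rho(2)]
    numerator   = -0.6371 - (-0.65006)(0.6714) - (0.165198)(-0.7787) = -0.0720098
    denominator = 1 - (-0.65006)(-0.7787) - (0.165198)(0.6714) = 0.38288409
  phi_33 = -0.0720098 / 0.38288409 = -0.1881.
Therefore phi_{33} = -0.1881.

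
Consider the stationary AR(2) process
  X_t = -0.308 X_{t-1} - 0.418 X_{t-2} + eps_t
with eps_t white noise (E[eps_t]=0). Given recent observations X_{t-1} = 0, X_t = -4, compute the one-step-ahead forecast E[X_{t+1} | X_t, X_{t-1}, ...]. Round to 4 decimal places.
E[X_{t+1} \mid \mathcal F_t] = 1.2320

For an AR(p) model X_t = c + sum_i phi_i X_{t-i} + eps_t, the
one-step-ahead conditional mean is
  E[X_{t+1} | X_t, ...] = c + sum_i phi_i X_{t+1-i}.
Substitute known values:
  E[X_{t+1} | ...] = (-0.308) * (-4) + (-0.418) * (0)
                   = 1.2320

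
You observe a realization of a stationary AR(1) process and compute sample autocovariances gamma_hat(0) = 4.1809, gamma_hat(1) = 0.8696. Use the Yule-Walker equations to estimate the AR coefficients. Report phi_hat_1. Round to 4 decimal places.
\hat\phi_{1} = 0.2080

The Yule-Walker equations for an AR(p) process read, in matrix form,
  Gamma_p phi = r_p,   with   (Gamma_p)_{ij} = gamma(|i - j|),
                       (r_p)_i = gamma(i),   i,j = 1..p.
Substitute the sample gammas (Toeplitz matrix and right-hand side of size 1):
  Gamma_p = [[4.1809]]
  r_p     = [0.8696]
With p = 1 this is the single equation gamma(0) phi_1 = gamma(1):
  phi_hat_1 = gamma(1) / gamma(0) = 0.8696 / 4.1809 = 0.2080.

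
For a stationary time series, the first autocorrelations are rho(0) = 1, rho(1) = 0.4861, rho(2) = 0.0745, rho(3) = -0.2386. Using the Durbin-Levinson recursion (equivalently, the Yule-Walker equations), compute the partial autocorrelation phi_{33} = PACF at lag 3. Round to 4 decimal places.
\phi_{33} = -0.2461

The PACF at lag k is phi_{kk}, the last component of the solution
to the Yule-Walker system G_k phi = r_k where
  (G_k)_{ij} = rho(|i - j|), (r_k)_i = rho(i), i,j = 1..k.
Equivalently, Durbin-Levinson gives phi_{kk} iteratively:
  phi_{11} = rho(1)
  phi_{kk} = [rho(k) - sum_{j=1..k-1} phi_{k-1,j} rho(k-j)]
            / [1 - sum_{j=1..k-1} phi_{k-1,j} rho(j)],
  phi_{k,j} = phi_{k-1,j} - phi_{kk} phi_{k-1,k-j},  j = 1..k-1.
Step k = 1:
  phi_11 = rho(1) = 0.4861.
Step k = 2:
  phi_22 = [rho(2) - phi_11 rho(1)] / [1 - phi_11 rho(1)] = [0.0745 - (0.4861)(0.4861)] / [1 - (0.4861)(0.4861)]
         = -0.16179321 / 0.76370679 = -0.211853.
  Update: phi_21 = phi_11 - phi_22 phi_11 = 0.4861 - (-0.211853)(0.4861) = 0.589082.
Step k = 3:
  phi_33 = [rho(3) - phi_21 rho(2) - phi_22 rho(1)] / [1 - phi_21 rho(1) - phi_22 rho(2)]
    numerator   = -0.2386 - (0.589082)(0.0745) - (-0.211853)(0.4861) = -0.17950506
    denominator = 1 - (0.589082)(0.4861) - (-0.211853)(0.0745) = 0.72943049
  phi_33 = -0.17950506 / 0.72943049 = -0.2461.
Therefore phi_{33} = -0.2461.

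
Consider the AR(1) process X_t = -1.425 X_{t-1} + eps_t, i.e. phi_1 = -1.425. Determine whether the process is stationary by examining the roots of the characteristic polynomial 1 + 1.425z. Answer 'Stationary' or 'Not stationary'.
\text{Not stationary}

The AR(p) characteristic polynomial is P(z) = 1 + 1.425z.
Stationarity requires all roots to lie outside the unit circle, i.e. |z| > 1 for every root.
This is linear in z: 1 + (1.425) z = 0  =>  z = -1/(1.425) = -0.701754,  |z| = 0.701754.
Moduli of all roots: 0.7018.
All moduli strictly greater than 1? No.
Verdict: Not stationary.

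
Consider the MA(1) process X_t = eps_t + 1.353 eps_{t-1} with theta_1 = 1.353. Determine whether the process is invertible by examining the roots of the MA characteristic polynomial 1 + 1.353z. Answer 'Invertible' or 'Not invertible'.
\text{Not invertible}

The MA(q) characteristic polynomial is P(z) = 1 + 1.353z.
Invertibility requires all roots to lie outside the unit circle, i.e. |z| > 1 for every root.
This is linear in z: 1 + (1.353) z = 0  =>  z = -1/(1.353) = -0.739098,  |z| = 0.739098.
Moduli of all roots: 0.7391.
All moduli strictly greater than 1? No.
Verdict: Not invertible.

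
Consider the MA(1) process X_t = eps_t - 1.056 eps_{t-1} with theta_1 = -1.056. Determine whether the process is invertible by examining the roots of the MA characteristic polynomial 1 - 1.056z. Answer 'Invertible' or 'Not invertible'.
\text{Not invertible}

The MA(q) characteristic polynomial is P(z) = 1 - 1.056z.
Invertibility requires all roots to lie outside the unit circle, i.e. |z| > 1 for every root.
This is linear in z: 1 + (-1.056) z = 0  =>  z = -1/(-1.056) = 0.94697,  |z| = 0.94697.
Moduli of all roots: 0.9470.
All moduli strictly greater than 1? No.
Verdict: Not invertible.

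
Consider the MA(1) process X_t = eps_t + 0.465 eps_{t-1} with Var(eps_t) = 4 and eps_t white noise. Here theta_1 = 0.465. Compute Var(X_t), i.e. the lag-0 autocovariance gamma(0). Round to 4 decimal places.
\gamma(0) = 4.8649

For an MA(q) process X_t = eps_t + sum_i theta_i eps_{t-i} with
Var(eps_t) = sigma^2, the variance is
  gamma(0) = sigma^2 * (1 + sum_i theta_i^2).
  sum_i theta_i^2 = (0.465)^2 = 0.216225.
  gamma(0) = 4 * (1 + 0.216225) = 4 * 1.216225 = 4.8649.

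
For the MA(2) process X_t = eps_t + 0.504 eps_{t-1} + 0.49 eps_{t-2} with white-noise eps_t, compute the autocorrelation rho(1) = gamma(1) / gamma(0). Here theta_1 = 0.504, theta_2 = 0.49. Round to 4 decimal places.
\rho(1) = 0.5026

For an MA(q) process with theta_0 = 1, the autocovariance is
  gamma(k) = sigma^2 * sum_{i=0..q-k} theta_i * theta_{i+k},
and rho(k) = gamma(k) / gamma(0). Sigma^2 cancels.
  numerator   = (1)*(0.504) + (0.504)*(0.49) = 0.75096.
  denominator = (1)^2 + (0.504)^2 + (0.49)^2 = 1.494116.
  rho(1) = 0.75096 / 1.494116 = 0.5026.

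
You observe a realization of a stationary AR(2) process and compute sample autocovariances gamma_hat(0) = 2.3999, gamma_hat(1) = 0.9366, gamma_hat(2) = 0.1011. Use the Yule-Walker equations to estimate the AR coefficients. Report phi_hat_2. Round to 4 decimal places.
\hat\phi_{2} = -0.1300

The Yule-Walker equations for an AR(p) process read, in matrix form,
  Gamma_p phi = r_p,   with   (Gamma_p)_{ij} = gamma(|i - j|),
                       (r_p)_i = gamma(i),   i,j = 1..p.
Substitute the sample gammas (Toeplitz matrix and right-hand side of size 2):
  Gamma_p = [[2.3999, 0.9366], [0.9366, 2.3999]]
  r_p     = [0.9366, 0.1011]
Written out:
  2.3999 phi_1 + 0.9366 phi_2 = 0.9366
  0.9366 phi_1 + 2.3999 phi_2 = 0.1011
Solve by Cramer's rule:
  det = gamma(0)^2 - gamma(1)^2 = (2.3999)^2 - (0.9366)^2 = 5.75952001 - 0.87721956 = 4.88230045
  phi_hat_1 = [gamma(1) gamma(0) - gamma(1) gamma(2)] / det = [(0.9366)(2.3999) - (0.9366)(0.1011)] / 4.88230045 = 2.15305608 / 4.88230045 = 0.441
  phi_hat_2 = [gamma(0) gamma(2) - gamma(1)^2] / det = [(2.3999)(0.1011) - (0.9366)^2] / 4.88230045 = -0.63458967 / 4.88230045 = -0.13
So phi_hat = [0.4410, -0.1300].
Therefore phi_hat_2 = -0.1300.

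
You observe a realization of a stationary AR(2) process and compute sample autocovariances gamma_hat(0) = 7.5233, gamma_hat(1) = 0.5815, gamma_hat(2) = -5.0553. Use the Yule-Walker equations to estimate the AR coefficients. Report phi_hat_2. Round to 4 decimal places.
\hat\phi_{2} = -0.6820

The Yule-Walker equations for an AR(p) process read, in matrix form,
  Gamma_p phi = r_p,   with   (Gamma_p)_{ij} = gamma(|i - j|),
                       (r_p)_i = gamma(i),   i,j = 1..p.
Substitute the sample gammas (Toeplitz matrix and right-hand side of size 2):
  Gamma_p = [[7.5233, 0.5815], [0.5815, 7.5233]]
  r_p     = [0.5815, -5.0553]
Written out:
  7.5233 phi_1 + 0.5815 phi_2 = 0.5815
  0.5815 phi_1 + 7.5233 phi_2 = -5.0553
Solve by Cramer's rule:
  det = gamma(0)^2 - gamma(1)^2 = (7.5233)^2 - (0.5815)^2 = 56.60004289 - 0.33814225 = 56.26190064
  phi_hat_1 = [gamma(1) gamma(0) - gamma(1) gamma(2)] / det = [(0.5815)(7.5233) - (0.5815)(-5.0553)] / 56.26190064 = 7.3144559 / 56.26190064 = 0.13
  phi_hat_2 = [gamma(0) gamma(2) - gamma(1)^2] / det = [(7.5233)(-5.0553) - (0.5815)^2] / 56.26190064 = -38.37068074 / 56.26190064 = -0.682
So phi_hat = [0.1300, -0.6820].
Therefore phi_hat_2 = -0.6820.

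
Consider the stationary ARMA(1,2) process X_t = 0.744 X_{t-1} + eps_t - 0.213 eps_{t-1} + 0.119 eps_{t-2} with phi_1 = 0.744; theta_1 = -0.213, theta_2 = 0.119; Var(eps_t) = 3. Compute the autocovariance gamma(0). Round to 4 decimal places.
\gamma(0) = 5.6216

Multiply the model equation by X_{t-k} and take expectations. With theta_0 = psi_0 = 1 and psi_j the MA(infinity) weights, this gives
  gamma(k) - sum_i phi_i gamma(k-i) = c_k,
  c_k = sigma^2 * sum_{j=k..q} theta_j psi_{j-k}   (c_k = 0 for k > q),
using gamma(-m) = gamma(m).
psi-weights needed (psi_j = theta_j + sum_i phi_i psi_{j-i}):
  psi_1 = theta_1 + phi_1 = -0.213 + (0.744) = 0.531
  psi_2 = theta_2 + phi_1 psi_1 = 0.119 + (0.744)(0.531) = 0.514064
Right-hand sides:
  c_0 = sigma^2 (1 + theta_1 psi_1 + theta_2 psi_2) = 3 * (1 + (-0.213)(0.531) + (0.119)(0.514064)) = 3 * 0.948071 = 2.844212
  c_1 = sigma^2 (theta_1 + theta_2 psi_1) = 3 * (-0.213 + (0.119)(0.531)) = -0.449433
  c_2 = sigma^2 theta_2 = 3 * (0.119) = 0.357
Equations for k = 0 and k = 1 (AR order 1):
  gamma(0) = phi_1 gamma(1) + c_0
  gamma(1) = phi_1 gamma(0) + c_1
Substituting the second into the first: gamma(0) (1 - phi_1^2) = c_0 + phi_1 c_1, so
  gamma(0) = (c_0 + phi_1 c_1) / (1 - phi_1^2) = (2.844212 + (0.744)(-0.449433)) / (1 - (0.744)^2) = 2.509834 / 0.446464 = 5.621581.
Therefore gamma(0) = 5.6216 (to 4 decimal places).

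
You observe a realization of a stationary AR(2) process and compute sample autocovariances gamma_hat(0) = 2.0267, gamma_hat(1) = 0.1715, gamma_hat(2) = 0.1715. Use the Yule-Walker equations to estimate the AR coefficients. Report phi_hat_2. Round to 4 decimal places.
\hat\phi_{2} = 0.0780

The Yule-Walker equations for an AR(p) process read, in matrix form,
  Gamma_p phi = r_p,   with   (Gamma_p)_{ij} = gamma(|i - j|),
                       (r_p)_i = gamma(i),   i,j = 1..p.
Substitute the sample gammas (Toeplitz matrix and right-hand side of size 2):
  Gamma_p = [[2.0267, 0.1715], [0.1715, 2.0267]]
  r_p     = [0.1715, 0.1715]
Written out:
  2.0267 phi_1 + 0.1715 phi_2 = 0.1715
  0.1715 phi_1 + 2.0267 phi_2 = 0.1715
Solve by Cramer's rule:
  det = gamma(0)^2 - gamma(1)^2 = (2.0267)^2 - (0.1715)^2 = 4.10751289 - 0.02941225 = 4.07810064
  phi_hat_1 = [gamma(1) gamma(0) - gamma(1) gamma(2)] / det = [(0.1715)(2.0267) - (0.1715)(0.1715)] / 4.07810064 = 0.3181668 / 4.07810064 = 0.078
  phi_hat_2 = [gamma(0) gamma(2) - gamma(1)^2] / det = [(2.0267)(0.1715) - (0.1715)^2] / 4.07810064 = 0.3181668 / 4.07810064 = 0.078
So phi_hat = [0.0780, 0.0780].
Therefore phi_hat_2 = 0.0780.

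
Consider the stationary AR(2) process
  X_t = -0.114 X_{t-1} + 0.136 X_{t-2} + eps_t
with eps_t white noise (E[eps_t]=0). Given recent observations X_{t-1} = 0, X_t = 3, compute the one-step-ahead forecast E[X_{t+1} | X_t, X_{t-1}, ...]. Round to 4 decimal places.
E[X_{t+1} \mid \mathcal F_t] = -0.3420

For an AR(p) model X_t = c + sum_i phi_i X_{t-i} + eps_t, the
one-step-ahead conditional mean is
  E[X_{t+1} | X_t, ...] = c + sum_i phi_i X_{t+1-i}.
Substitute known values:
  E[X_{t+1} | ...] = (-0.114) * (3) + (0.136) * (0)
                   = -0.3420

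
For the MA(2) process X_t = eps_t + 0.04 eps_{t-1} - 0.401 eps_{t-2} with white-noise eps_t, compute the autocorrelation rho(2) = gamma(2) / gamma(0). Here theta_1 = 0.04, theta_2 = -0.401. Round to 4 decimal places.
\rho(2) = -0.3450

For an MA(q) process with theta_0 = 1, the autocovariance is
  gamma(k) = sigma^2 * sum_{i=0..q-k} theta_i * theta_{i+k},
and rho(k) = gamma(k) / gamma(0). Sigma^2 cancels.
  numerator   = (1)*(-0.401) = -0.401.
  denominator = (1)^2 + (0.04)^2 + (-0.401)^2 = 1.162401.
  rho(2) = -0.401 / 1.162401 = -0.3450.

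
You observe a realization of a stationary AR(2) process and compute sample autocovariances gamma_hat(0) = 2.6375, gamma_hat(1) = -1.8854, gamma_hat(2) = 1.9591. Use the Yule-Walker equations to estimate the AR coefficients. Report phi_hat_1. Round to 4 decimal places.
\hat\phi_{1} = -0.3760

The Yule-Walker equations for an AR(p) process read, in matrix form,
  Gamma_p phi = r_p,   with   (Gamma_p)_{ij} = gamma(|i - j|),
                       (r_p)_i = gamma(i),   i,j = 1..p.
Substitute the sample gammas (Toeplitz matrix and right-hand side of size 2):
  Gamma_p = [[2.6375, -1.8854], [-1.8854, 2.6375]]
  r_p     = [-1.8854, 1.9591]
Written out:
  2.6375 phi_1 - 1.8854 phi_2 = -1.8854
  -1.8854 phi_1 + 2.6375 phi_2 = 1.9591
Solve by Cramer's rule:
  det = gamma(0)^2 - gamma(1)^2 = (2.6375)^2 - (-1.8854)^2 = 6.95640625 - 3.55473316 = 3.40167309
  phi_hat_1 = [gamma(1) gamma(0) - gamma(1) gamma(2)] / det = [(-1.8854)(2.6375) - (-1.8854)(1.9591)] / 3.40167309 = -1.27905536 / 3.40167309 = -0.376
  phi_hat_2 = [gamma(0) gamma(2) - gamma(1)^2] / det = [(2.6375)(1.9591) - (-1.8854)^2] / 3.40167309 = 1.61239309 / 3.40167309 = 0.474
So phi_hat = [-0.3760, 0.4740].
Therefore phi_hat_1 = -0.3760.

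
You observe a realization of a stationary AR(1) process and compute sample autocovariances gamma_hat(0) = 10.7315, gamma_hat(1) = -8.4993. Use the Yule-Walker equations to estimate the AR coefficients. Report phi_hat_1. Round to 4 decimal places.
\hat\phi_{1} = -0.7920

The Yule-Walker equations for an AR(p) process read, in matrix form,
  Gamma_p phi = r_p,   with   (Gamma_p)_{ij} = gamma(|i - j|),
                       (r_p)_i = gamma(i),   i,j = 1..p.
Substitute the sample gammas (Toeplitz matrix and right-hand side of size 1):
  Gamma_p = [[10.7315]]
  r_p     = [-8.4993]
With p = 1 this is the single equation gamma(0) phi_1 = gamma(1):
  phi_hat_1 = gamma(1) / gamma(0) = -8.4993 / 10.7315 = -0.7920.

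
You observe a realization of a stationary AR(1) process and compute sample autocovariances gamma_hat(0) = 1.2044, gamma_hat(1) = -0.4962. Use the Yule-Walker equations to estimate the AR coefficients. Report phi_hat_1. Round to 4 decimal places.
\hat\phi_{1} = -0.4120

The Yule-Walker equations for an AR(p) process read, in matrix form,
  Gamma_p phi = r_p,   with   (Gamma_p)_{ij} = gamma(|i - j|),
                       (r_p)_i = gamma(i),   i,j = 1..p.
Substitute the sample gammas (Toeplitz matrix and right-hand side of size 1):
  Gamma_p = [[1.2044]]
  r_p     = [-0.4962]
With p = 1 this is the single equation gamma(0) phi_1 = gamma(1):
  phi_hat_1 = gamma(1) / gamma(0) = -0.4962 / 1.2044 = -0.4120.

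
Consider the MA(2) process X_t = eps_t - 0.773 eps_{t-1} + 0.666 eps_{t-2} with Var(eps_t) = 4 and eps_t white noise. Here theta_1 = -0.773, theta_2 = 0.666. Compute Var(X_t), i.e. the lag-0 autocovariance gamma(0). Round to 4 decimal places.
\gamma(0) = 8.1643

For an MA(q) process X_t = eps_t + sum_i theta_i eps_{t-i} with
Var(eps_t) = sigma^2, the variance is
  gamma(0) = sigma^2 * (1 + sum_i theta_i^2).
  sum_i theta_i^2 = (-0.773)^2 + (0.666)^2 = 0.597529 + 0.443556 = 1.041085.
  gamma(0) = 4 * (1 + 1.041085) = 4 * 2.041085 = 8.16434, which rounds to 8.1643.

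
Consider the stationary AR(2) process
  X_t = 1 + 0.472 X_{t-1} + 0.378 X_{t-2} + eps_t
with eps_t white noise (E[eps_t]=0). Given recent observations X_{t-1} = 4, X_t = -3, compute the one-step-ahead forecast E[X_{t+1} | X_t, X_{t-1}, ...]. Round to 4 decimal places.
E[X_{t+1} \mid \mathcal F_t] = 1.0960

For an AR(p) model X_t = c + sum_i phi_i X_{t-i} + eps_t, the
one-step-ahead conditional mean is
  E[X_{t+1} | X_t, ...] = c + sum_i phi_i X_{t+1-i}.
Substitute known values:
  E[X_{t+1} | ...] = 1 + (0.472) * (-3) + (0.378) * (4)
                   = 1.0960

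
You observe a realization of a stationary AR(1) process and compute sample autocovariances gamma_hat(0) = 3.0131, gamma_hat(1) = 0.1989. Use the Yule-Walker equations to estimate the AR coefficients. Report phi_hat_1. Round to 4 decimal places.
\hat\phi_{1} = 0.0660

The Yule-Walker equations for an AR(p) process read, in matrix form,
  Gamma_p phi = r_p,   with   (Gamma_p)_{ij} = gamma(|i - j|),
                       (r_p)_i = gamma(i),   i,j = 1..p.
Substitute the sample gammas (Toeplitz matrix and right-hand side of size 1):
  Gamma_p = [[3.0131]]
  r_p     = [0.1989]
With p = 1 this is the single equation gamma(0) phi_1 = gamma(1):
  phi_hat_1 = gamma(1) / gamma(0) = 0.1989 / 3.0131 = 0.0660.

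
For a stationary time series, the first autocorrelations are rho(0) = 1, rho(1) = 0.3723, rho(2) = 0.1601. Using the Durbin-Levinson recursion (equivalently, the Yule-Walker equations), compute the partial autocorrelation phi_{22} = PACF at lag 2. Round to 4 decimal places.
\phi_{22} = 0.0250

The PACF at lag k is phi_{kk}, the last component of the solution
to the Yule-Walker system G_k phi = r_k where
  (G_k)_{ij} = rho(|i - j|), (r_k)_i = rho(i), i,j = 1..k.
Equivalently, Durbin-Levinson gives phi_{kk} iteratively:
  phi_{11} = rho(1)
  phi_{kk} = [rho(k) - sum_{j=1..k-1} phi_{k-1,j} rho(k-j)]
            / [1 - sum_{j=1..k-1} phi_{k-1,j} rho(j)],
  phi_{k,j} = phi_{k-1,j} - phi_{kk} phi_{k-1,k-j},  j = 1..k-1.
Step k = 1:
  phi_11 = rho(1) = 0.3723.
Step k = 2:
  phi_22 = [rho(2) - phi_11 rho(1)] / [1 - phi_11 rho(1)] = [0.1601 - (0.3723)(0.3723)] / [1 - (0.3723)(0.3723)]
         = 0.02149271 / 0.86139271 = 0.025.
Therefore phi_{22} = 0.0250.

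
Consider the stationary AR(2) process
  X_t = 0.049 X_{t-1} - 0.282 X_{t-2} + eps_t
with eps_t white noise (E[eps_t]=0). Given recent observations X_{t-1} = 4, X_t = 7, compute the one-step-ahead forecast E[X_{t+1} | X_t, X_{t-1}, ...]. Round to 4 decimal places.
E[X_{t+1} \mid \mathcal F_t] = -0.7850

For an AR(p) model X_t = c + sum_i phi_i X_{t-i} + eps_t, the
one-step-ahead conditional mean is
  E[X_{t+1} | X_t, ...] = c + sum_i phi_i X_{t+1-i}.
Substitute known values:
  E[X_{t+1} | ...] = (0.049) * (7) + (-0.282) * (4)
                   = -0.7850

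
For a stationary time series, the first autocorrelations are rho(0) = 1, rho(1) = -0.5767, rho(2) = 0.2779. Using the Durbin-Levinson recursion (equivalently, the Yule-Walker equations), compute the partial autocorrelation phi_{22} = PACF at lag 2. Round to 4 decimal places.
\phi_{22} = -0.0819

The PACF at lag k is phi_{kk}, the last component of the solution
to the Yule-Walker system G_k phi = r_k where
  (G_k)_{ij} = rho(|i - j|), (r_k)_i = rho(i), i,j = 1..k.
Equivalently, Durbin-Levinson gives phi_{kk} iteratively:
  phi_{11} = rho(1)
  phi_{kk} = [rho(k) - sum_{j=1..k-1} phi_{k-1,j} rho(k-j)]
            / [1 - sum_{j=1..k-1} phi_{k-1,j} rho(j)],
  phi_{k,j} = phi_{k-1,j} - phi_{kk} phi_{k-1,k-j},  j = 1..k-1.
Step k = 1:
  phi_11 = rho(1) = -0.5767.
Step k = 2:
  phi_22 = [rho(2) - phi_11 rho(1)] / [1 - phi_11 rho(1)] = [0.2779 - (-0.5767)(-0.5767)] / [1 - (-0.5767)(-0.5767)]
         = -0.05468289 / 0.66741711 = -0.0819.
Therefore phi_{22} = -0.0819.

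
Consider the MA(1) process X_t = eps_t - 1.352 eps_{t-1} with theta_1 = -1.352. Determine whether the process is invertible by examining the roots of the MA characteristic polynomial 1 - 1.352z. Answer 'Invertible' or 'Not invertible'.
\text{Not invertible}

The MA(q) characteristic polynomial is P(z) = 1 - 1.352z.
Invertibility requires all roots to lie outside the unit circle, i.e. |z| > 1 for every root.
This is linear in z: 1 + (-1.352) z = 0  =>  z = -1/(-1.352) = 0.739645,  |z| = 0.739645.
Moduli of all roots: 0.7396.
All moduli strictly greater than 1? No.
Verdict: Not invertible.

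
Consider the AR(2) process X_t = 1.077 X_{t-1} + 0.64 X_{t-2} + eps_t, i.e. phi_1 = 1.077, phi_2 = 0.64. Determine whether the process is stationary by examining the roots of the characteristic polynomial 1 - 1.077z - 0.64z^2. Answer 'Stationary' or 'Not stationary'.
\text{Not stationary}

The AR(p) characteristic polynomial is P(z) = 1 - 1.077z - 0.64z^2.
Stationarity requires all roots to lie outside the unit circle, i.e. |z| > 1 for every root.
Set 1 + (-1.077) z + (-0.64) z^2 = 0, i.e. a z^2 + b z + c = 0 with a = -0.64, b = -1.077, c = 1.
Discriminant D = b^2 - 4ac = (-1.077)^2 - 4*(-0.64)*1 = 1.159929 - (-2.56) = 3.719929.
D >= 0, so the roots are real: z = (-b +/- sqrt(D)) / (2a) = (1.077 +/- 1.928712) / (-1.28).
  z_1 = (1.077 + 1.928712) / (-1.28) = -2.3482,   |z_1| = 2.3482.
  z_2 = (1.077 - 1.928712) / (-1.28) = 0.6654,   |z_2| = 0.6654.
Moduli of all roots: 2.3482, 0.6654.
All moduli strictly greater than 1? No.
Verdict: Not stationary.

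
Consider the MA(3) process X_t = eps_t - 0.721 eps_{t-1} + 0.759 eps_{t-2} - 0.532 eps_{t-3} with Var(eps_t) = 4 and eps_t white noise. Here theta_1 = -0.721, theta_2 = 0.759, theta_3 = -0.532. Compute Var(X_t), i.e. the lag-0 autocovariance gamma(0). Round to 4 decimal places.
\gamma(0) = 9.5158

For an MA(q) process X_t = eps_t + sum_i theta_i eps_{t-i} with
Var(eps_t) = sigma^2, the variance is
  gamma(0) = sigma^2 * (1 + sum_i theta_i^2).
  sum_i theta_i^2 = (-0.721)^2 + (0.759)^2 + (-0.532)^2 = 0.519841 + 0.576081 + 0.283024 = 1.378946.
  gamma(0) = 4 * (1 + 1.378946) = 4 * 2.378946 = 9.515784, which rounds to 9.5158.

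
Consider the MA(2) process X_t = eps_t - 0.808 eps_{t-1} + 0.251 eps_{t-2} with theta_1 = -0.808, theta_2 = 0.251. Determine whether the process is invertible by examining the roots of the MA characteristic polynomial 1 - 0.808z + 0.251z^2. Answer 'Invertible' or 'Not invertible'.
\text{Invertible}

The MA(q) characteristic polynomial is P(z) = 1 - 0.808z + 0.251z^2.
Invertibility requires all roots to lie outside the unit circle, i.e. |z| > 1 for every root.
Set 1 + (-0.808) z + (0.251) z^2 = 0, i.e. a z^2 + b z + c = 0 with a = 0.251, b = -0.808, c = 1.
Discriminant D = b^2 - 4ac = (-0.808)^2 - 4*(0.251)*1 = 0.652864 - (1.004) = -0.351136.
D < 0, so the roots are the complex-conjugate pair z = (-b +/- i sqrt(-D)) / (2a) = 1.6096 +/- 1.1804i.
For a conjugate pair |z|^2 = z * conj(z) = (product of roots) = c/a = 1/(0.251) = 3.984064, so |z| = sqrt(3.984064) = 1.996 for both roots.
Moduli of all roots: 1.9960, 1.9960.
All moduli strictly greater than 1? Yes.
Verdict: Invertible.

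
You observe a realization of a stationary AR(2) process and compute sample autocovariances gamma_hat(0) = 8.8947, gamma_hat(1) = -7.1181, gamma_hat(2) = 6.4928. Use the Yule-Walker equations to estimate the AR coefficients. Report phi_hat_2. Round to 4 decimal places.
\hat\phi_{2} = 0.2490

The Yule-Walker equations for an AR(p) process read, in matrix form,
  Gamma_p phi = r_p,   with   (Gamma_p)_{ij} = gamma(|i - j|),
                       (r_p)_i = gamma(i),   i,j = 1..p.
Substitute the sample gammas (Toeplitz matrix and right-hand side of size 2):
  Gamma_p = [[8.8947, -7.1181], [-7.1181, 8.8947]]
  r_p     = [-7.1181, 6.4928]
Written out:
  8.8947 phi_1 - 7.1181 phi_2 = -7.1181
  -7.1181 phi_1 + 8.8947 phi_2 = 6.4928
Solve by Cramer's rule:
  det = gamma(0)^2 - gamma(1)^2 = (8.8947)^2 - (-7.1181)^2 = 79.11568809 - 50.66734761 = 28.44834048
  phi_hat_1 = [gamma(1) gamma(0) - gamma(1) gamma(2)] / det = [(-7.1181)(8.8947) - (-7.1181)(6.4928)] / 28.44834048 = -17.09696439 / 28.44834048 = -0.601
  phi_hat_2 = [gamma(0) gamma(2) - gamma(1)^2] / det = [(8.8947)(6.4928) - (-7.1181)^2] / 28.44834048 = 7.08416055 / 28.44834048 = 0.249
So phi_hat = [-0.6010, 0.2490].
Therefore phi_hat_2 = 0.2490.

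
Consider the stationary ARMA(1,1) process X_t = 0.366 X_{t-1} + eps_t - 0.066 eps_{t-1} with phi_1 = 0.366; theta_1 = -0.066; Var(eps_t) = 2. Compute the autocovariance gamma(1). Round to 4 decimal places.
\gamma(1) = 0.6761

Multiply the model equation by X_{t-k} and take expectations. With theta_0 = psi_0 = 1 and psi_j the MA(infinity) weights, this gives
  gamma(k) - sum_i phi_i gamma(k-i) = c_k,
  c_k = sigma^2 * sum_{j=k..q} theta_j psi_{j-k}   (c_k = 0 for k > q),
using gamma(-m) = gamma(m).
psi-weights needed (psi_j = theta_j + sum_i phi_i psi_{j-i}):
  psi_1 = theta_1 + phi_1 = -0.066 + (0.366) = 0.3
Right-hand sides:
  c_0 = sigma^2 (1 + theta_1 psi_1) = 2 * (1 + (-0.066)(0.3)) = 2 * 0.9802 = 1.9604
  c_1 = sigma^2 theta_1 = 2 * (-0.066) = -0.132
  c_2 = 0
Equations for k = 0 and k = 1 (AR order 1):
  gamma(0) = phi_1 gamma(1) + c_0
  gamma(1) = phi_1 gamma(0) + c_1
Substituting the second into the first: gamma(0) (1 - phi_1^2) = c_0 + phi_1 c_1, so
  gamma(0) = (c_0 + phi_1 c_1) / (1 - phi_1^2) = (1.9604 + (0.366)(-0.132)) / (1 - (0.366)^2) = 1.912088 / 0.866044 = 2.207842.
  gamma(1) = phi_1 gamma(0) + c_1 = (0.366)(2.207842) + (-0.132) = 0.67607.
Therefore gamma(1) = 0.6761 (to 4 decimal places).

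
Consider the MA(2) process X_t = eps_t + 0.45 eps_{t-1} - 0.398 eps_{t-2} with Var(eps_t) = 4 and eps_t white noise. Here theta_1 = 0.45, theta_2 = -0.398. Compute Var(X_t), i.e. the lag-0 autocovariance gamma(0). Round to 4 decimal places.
\gamma(0) = 5.4436

For an MA(q) process X_t = eps_t + sum_i theta_i eps_{t-i} with
Var(eps_t) = sigma^2, the variance is
  gamma(0) = sigma^2 * (1 + sum_i theta_i^2).
  sum_i theta_i^2 = (0.45)^2 + (-0.398)^2 = 0.2025 + 0.158404 = 0.360904.
  gamma(0) = 4 * (1 + 0.360904) = 4 * 1.360904 = 5.443616, which rounds to 5.4436.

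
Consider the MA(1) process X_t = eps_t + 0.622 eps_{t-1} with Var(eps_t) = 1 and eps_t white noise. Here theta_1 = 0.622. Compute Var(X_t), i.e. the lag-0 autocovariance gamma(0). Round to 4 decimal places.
\gamma(0) = 1.3869

For an MA(q) process X_t = eps_t + sum_i theta_i eps_{t-i} with
Var(eps_t) = sigma^2, the variance is
  gamma(0) = sigma^2 * (1 + sum_i theta_i^2).
  sum_i theta_i^2 = (0.622)^2 = 0.386884.
  gamma(0) = 1 * (1 + 0.386884) = 1 * 1.386884 = 1.386884, which rounds to 1.3869.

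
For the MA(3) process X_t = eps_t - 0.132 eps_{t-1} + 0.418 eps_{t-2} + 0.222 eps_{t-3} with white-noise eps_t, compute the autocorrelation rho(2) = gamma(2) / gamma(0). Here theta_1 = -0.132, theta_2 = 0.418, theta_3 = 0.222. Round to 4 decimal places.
\rho(2) = 0.3131

For an MA(q) process with theta_0 = 1, the autocovariance is
  gamma(k) = sigma^2 * sum_{i=0..q-k} theta_i * theta_{i+k},
and rho(k) = gamma(k) / gamma(0). Sigma^2 cancels.
  numerator   = (1)*(0.418) + (-0.132)*(0.222) = 0.388696.
  denominator = (1)^2 + (-0.132)^2 + (0.418)^2 + (0.222)^2 = 1.241432.
  rho(2) = 0.388696 / 1.241432 = 0.3131.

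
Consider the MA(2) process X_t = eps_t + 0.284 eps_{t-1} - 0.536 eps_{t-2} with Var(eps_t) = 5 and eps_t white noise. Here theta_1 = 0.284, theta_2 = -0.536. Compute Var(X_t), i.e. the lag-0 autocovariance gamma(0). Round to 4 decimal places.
\gamma(0) = 6.8398

For an MA(q) process X_t = eps_t + sum_i theta_i eps_{t-i} with
Var(eps_t) = sigma^2, the variance is
  gamma(0) = sigma^2 * (1 + sum_i theta_i^2).
  sum_i theta_i^2 = (0.284)^2 + (-0.536)^2 = 0.080656 + 0.287296 = 0.367952.
  gamma(0) = 5 * (1 + 0.367952) = 5 * 1.367952 = 6.83976, which rounds to 6.8398.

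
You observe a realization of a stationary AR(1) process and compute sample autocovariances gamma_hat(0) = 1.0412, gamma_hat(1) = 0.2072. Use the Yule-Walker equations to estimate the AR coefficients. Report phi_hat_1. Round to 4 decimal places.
\hat\phi_{1} = 0.1990

The Yule-Walker equations for an AR(p) process read, in matrix form,
  Gamma_p phi = r_p,   with   (Gamma_p)_{ij} = gamma(|i - j|),
                       (r_p)_i = gamma(i),   i,j = 1..p.
Substitute the sample gammas (Toeplitz matrix and right-hand side of size 1):
  Gamma_p = [[1.0412]]
  r_p     = [0.2072]
With p = 1 this is the single equation gamma(0) phi_1 = gamma(1):
  phi_hat_1 = gamma(1) / gamma(0) = 0.2072 / 1.0412 = 0.1990.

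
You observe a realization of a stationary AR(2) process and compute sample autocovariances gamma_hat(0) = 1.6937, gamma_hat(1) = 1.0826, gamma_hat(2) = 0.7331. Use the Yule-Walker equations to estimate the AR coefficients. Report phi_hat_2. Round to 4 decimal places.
\hat\phi_{2} = 0.0410

The Yule-Walker equations for an AR(p) process read, in matrix form,
  Gamma_p phi = r_p,   with   (Gamma_p)_{ij} = gamma(|i - j|),
                       (r_p)_i = gamma(i),   i,j = 1..p.
Substitute the sample gammas (Toeplitz matrix and right-hand side of size 2):
  Gamma_p = [[1.6937, 1.0826], [1.0826, 1.6937]]
  r_p     = [1.0826, 0.7331]
Written out:
  1.6937 phi_1 + 1.0826 phi_2 = 1.0826
  1.0826 phi_1 + 1.6937 phi_2 = 0.7331
Solve by Cramer's rule:
  det = gamma(0)^2 - gamma(1)^2 = (1.6937)^2 - (1.0826)^2 = 2.86861969 - 1.17202276 = 1.69659693
  phi_hat_1 = [gamma(1) gamma(0) - gamma(1) gamma(2)] / det = [(1.0826)(1.6937) - (1.0826)(0.7331)] / 1.69659693 = 1.03994556 / 1.69659693 = 0.613
  phi_hat_2 = [gamma(0) gamma(2) - gamma(1)^2] / det = [(1.6937)(0.7331) - (1.0826)^2] / 1.69659693 = 0.06962871 / 1.69659693 = 0.041
So phi_hat = [0.6130, 0.0410].
Therefore phi_hat_2 = 0.0410.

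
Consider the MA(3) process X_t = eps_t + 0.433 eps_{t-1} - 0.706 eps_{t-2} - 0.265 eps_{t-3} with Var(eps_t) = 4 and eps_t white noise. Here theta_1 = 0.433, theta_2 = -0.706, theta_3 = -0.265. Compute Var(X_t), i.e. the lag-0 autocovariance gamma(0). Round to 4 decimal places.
\gamma(0) = 7.0246

For an MA(q) process X_t = eps_t + sum_i theta_i eps_{t-i} with
Var(eps_t) = sigma^2, the variance is
  gamma(0) = sigma^2 * (1 + sum_i theta_i^2).
  sum_i theta_i^2 = (0.433)^2 + (-0.706)^2 + (-0.265)^2 = 0.187489 + 0.498436 + 0.070225 = 0.75615.
  gamma(0) = 4 * (1 + 0.75615) = 4 * 1.75615 = 7.0246.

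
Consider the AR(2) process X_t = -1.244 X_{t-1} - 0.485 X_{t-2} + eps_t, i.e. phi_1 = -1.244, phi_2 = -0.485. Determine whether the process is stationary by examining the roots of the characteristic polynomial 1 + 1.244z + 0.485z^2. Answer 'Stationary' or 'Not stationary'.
\text{Stationary}

The AR(p) characteristic polynomial is P(z) = 1 + 1.244z + 0.485z^2.
Stationarity requires all roots to lie outside the unit circle, i.e. |z| > 1 for every root.
Set 1 + (1.244) z + (0.485) z^2 = 0, i.e. a z^2 + b z + c = 0 with a = 0.485, b = 1.244, c = 1.
Discriminant D = b^2 - 4ac = (1.244)^2 - 4*(0.485)*1 = 1.547536 - (1.94) = -0.392464.
D < 0, so the roots are the complex-conjugate pair z = (-b +/- i sqrt(-D)) / (2a) = -1.2825 +/- 0.6458i.
For a conjugate pair |z|^2 = z * conj(z) = (product of roots) = c/a = 1/(0.485) = 2.061856, so |z| = sqrt(2.061856) = 1.4359 for both roots.
Moduli of all roots: 1.4359, 1.4359.
All moduli strictly greater than 1? Yes.
Verdict: Stationary.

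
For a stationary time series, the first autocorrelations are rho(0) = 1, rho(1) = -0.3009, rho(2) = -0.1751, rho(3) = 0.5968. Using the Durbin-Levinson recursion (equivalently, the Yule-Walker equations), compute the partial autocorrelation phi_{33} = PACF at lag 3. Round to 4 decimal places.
\phi_{33} = 0.5299

The PACF at lag k is phi_{kk}, the last component of the solution
to the Yule-Walker system G_k phi = r_k where
  (G_k)_{ij} = rho(|i - j|), (r_k)_i = rho(i), i,j = 1..k.
Equivalently, Durbin-Levinson gives phi_{kk} iteratively:
  phi_{11} = rho(1)
  phi_{kk} = [rho(k) - sum_{j=1..k-1} phi_{k-1,j} rho(k-j)]
            / [1 - sum_{j=1..k-1} phi_{k-1,j} rho(j)],
  phi_{k,j} = phi_{k-1,j} - phi_{kk} phi_{k-1,k-j},  j = 1..k-1.
Step k = 1:
  phi_11 = rho(1) = -0.3009.
Step k = 2:
  phi_22 = [rho(2) - phi_11 rho(1)] / [1 - phi_11 rho(1)] = [-0.1751 - (-0.3009)(-0.3009)] / [1 - (-0.3009)(-0.3009)]
         = -0.26564081 / 0.90945919 = -0.292087.
  Update: phi_21 = phi_11 - phi_22 phi_11 = -0.3009 - (-0.292087)(-0.3009) = -0.388789.
Step k = 3:
  phi_33 = [rho(3) - phi_21 rho(2) - phi_22 rho(1)] / [1 - phi_21 rho(1) - phi_22 rho(2)]
    numerator   = 0.5968 - (-0.388789)(-0.1751) - (-0.292087)(-0.3009) = 0.44083423
    denominator = 1 - (-0.388789)(-0.3009) - (-0.292087)(-0.1751) = 0.83186908
  phi_33 = 0.44083423 / 0.83186908 = 0.5299.
Therefore phi_{33} = 0.5299.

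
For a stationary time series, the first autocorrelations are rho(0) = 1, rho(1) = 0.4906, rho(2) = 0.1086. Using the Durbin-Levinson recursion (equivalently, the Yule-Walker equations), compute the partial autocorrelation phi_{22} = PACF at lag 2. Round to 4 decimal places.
\phi_{22} = -0.1740

The PACF at lag k is phi_{kk}, the last component of the solution
to the Yule-Walker system G_k phi = r_k where
  (G_k)_{ij} = rho(|i - j|), (r_k)_i = rho(i), i,j = 1..k.
Equivalently, Durbin-Levinson gives phi_{kk} iteratively:
  phi_{11} = rho(1)
  phi_{kk} = [rho(k) - sum_{j=1..k-1} phi_{k-1,j} rho(k-j)]
            / [1 - sum_{j=1..k-1} phi_{k-1,j} rho(j)],
  phi_{k,j} = phi_{k-1,j} - phi_{kk} phi_{k-1,k-j},  j = 1..k-1.
Step k = 1:
  phi_11 = rho(1) = 0.4906.
Step k = 2:
  phi_22 = [rho(2) - phi_11 rho(1)] / [1 - phi_11 rho(1)] = [0.1086 - (0.4906)(0.4906)] / [1 - (0.4906)(0.4906)]
         = -0.13208836 / 0.75931164 = -0.174.
Therefore phi_{22} = -0.1740.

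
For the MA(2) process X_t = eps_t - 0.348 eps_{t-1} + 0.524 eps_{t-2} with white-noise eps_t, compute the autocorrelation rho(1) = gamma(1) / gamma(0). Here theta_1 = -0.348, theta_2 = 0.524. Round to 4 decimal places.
\rho(1) = -0.3800

For an MA(q) process with theta_0 = 1, the autocovariance is
  gamma(k) = sigma^2 * sum_{i=0..q-k} theta_i * theta_{i+k},
and rho(k) = gamma(k) / gamma(0). Sigma^2 cancels.
  numerator   = (1)*(-0.348) + (-0.348)*(0.524) = -0.530352.
  denominator = (1)^2 + (-0.348)^2 + (0.524)^2 = 1.39568.
  rho(1) = -0.530352 / 1.39568 = -0.3800.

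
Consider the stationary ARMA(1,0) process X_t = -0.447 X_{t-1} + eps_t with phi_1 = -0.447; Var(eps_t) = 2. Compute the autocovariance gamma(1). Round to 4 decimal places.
\gamma(1) = -1.1172

Multiply the model equation by X_{t-k} and take expectations. With theta_0 = psi_0 = 1 and psi_j the MA(infinity) weights, this gives
  gamma(k) - sum_i phi_i gamma(k-i) = c_k,
  c_k = sigma^2 * sum_{j=k..q} theta_j psi_{j-k}   (c_k = 0 for k > q),
using gamma(-m) = gamma(m).
Pure AR (q = 0): c_0 = sigma^2 = 2, c_k = 0 for k >= 1.
Equations for k = 0 and k = 1 (AR order 1):
  gamma(0) = phi_1 gamma(1) + c_0
  gamma(1) = phi_1 gamma(0) + c_1
Substituting the second into the first: gamma(0) (1 - phi_1^2) = c_0 + phi_1 c_1, so
  gamma(0) = c_0 / (1 - phi_1^2) = 2 / (1 - (-0.447)^2) = 2 / 0.800191 = 2.499403.
  gamma(1) = phi_1 gamma(0) = (-0.447)(2.499403) = -1.117233.
Therefore gamma(1) = -1.1172 (to 4 decimal places).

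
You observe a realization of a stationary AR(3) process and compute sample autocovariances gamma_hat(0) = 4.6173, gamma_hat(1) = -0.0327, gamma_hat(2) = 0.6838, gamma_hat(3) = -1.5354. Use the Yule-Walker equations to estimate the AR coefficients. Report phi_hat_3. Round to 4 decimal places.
\hat\phi_{3} = -0.3380

The Yule-Walker equations for an AR(p) process read, in matrix form,
  Gamma_p phi = r_p,   with   (Gamma_p)_{ij} = gamma(|i - j|),
                       (r_p)_i = gamma(i),   i,j = 1..p.
Substitute the sample gammas (Toeplitz matrix and right-hand side of size 3):
  Gamma_p = [[4.6173, -0.0327, 0.6838], [-0.0327, 4.6173, -0.0327], [0.6838, -0.0327, 4.6173]]
  r_p     = [-0.0327, 0.6838, -1.5354]
Written out (R1..R3):
  (R1) 4.6173 phi_1 - 0.0327 phi_2 + 0.6838 phi_3 = -0.0327
  (R2) -0.0327 phi_1 + 4.6173 phi_2 - 0.0327 phi_3 = 0.6838
  (R3) 0.6838 phi_1 - 0.0327 phi_2 + 4.6173 phi_3 = -1.5354
Gaussian elimination:
  R2 <- R2 - (-0.0327/4.6173) R1 = R2 - (-0.007082) R1:  4.617068 phi_2 - 0.027857 phi_3 = 0.683568
  R3 <- R3 - (0.6838/4.6173) R1 = R3 - (0.148095) R1:  -0.027857 phi_2 + 4.516032 phi_3 = -1.530557
  R3 <- R3 - (-0.027857/4.617068) R2 = R3 - (-0.006034) R2:  4.515864 phi_3 = -1.526433
Back-substitution:
  phi_hat_3 = -1.526433 / 4.515864 = -0.338016
  phi_hat_2 = (0.683568 - (-0.027857)(-0.338016)) / 4.617068 = 0.146013
  phi_hat_1 = (-0.0327 - (-0.0327)(0.146013) - (0.6838)(-0.338016)) / 4.6173 = 0.044011
So phi_hat = [0.0440, 0.1460, -0.3380].
Therefore phi_hat_3 = -0.3380.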